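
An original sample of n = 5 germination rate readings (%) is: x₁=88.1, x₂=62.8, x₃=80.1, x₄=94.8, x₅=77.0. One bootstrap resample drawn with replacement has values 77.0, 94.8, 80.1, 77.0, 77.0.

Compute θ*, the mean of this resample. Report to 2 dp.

Mean = (77.0 + 94.8 + 80.1 + 77.0 + 77.0) / 5 = 405.90 / 5 = 81.18

θ* = 81.18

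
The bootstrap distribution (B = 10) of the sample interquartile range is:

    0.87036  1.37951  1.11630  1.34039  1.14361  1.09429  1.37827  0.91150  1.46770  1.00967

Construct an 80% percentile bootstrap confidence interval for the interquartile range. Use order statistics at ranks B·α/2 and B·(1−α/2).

Sorted replicates: 0.87036, 0.91150, 1.00967, 1.09429, 1.11630, 1.14361, 1.34039, 1.37827, 1.37951, 1.46770
α = 0.20; lower rank = 10 × 0.100 = 1; upper rank = 10 × 0.900 = 9.
The 1st smallest replicate is 0.87036; the 9th is 1.37951.

(0.87036, 1.37951)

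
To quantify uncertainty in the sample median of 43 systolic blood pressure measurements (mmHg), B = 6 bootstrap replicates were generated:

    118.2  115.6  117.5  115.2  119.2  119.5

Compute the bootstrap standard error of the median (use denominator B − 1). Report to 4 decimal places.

SE* = 1.8041

Bootstrap SE is the standard deviation of the 6 replicate medians.
Mean of replicates: (118.2 + 115.6 + 117.5 + 115.2 + 119.2 + 119.5) / 6 = 705.20000 / 6 = 117.53333
Sum of squared deviations: (+0.66667)² + (−1.93333)² + (−0.03333)² + (−2.33333)² + (+1.66667)² + (+1.96667)² = 16.27333
Variance = 16.27333 / 5 = 3.25467
SE* = √3.25467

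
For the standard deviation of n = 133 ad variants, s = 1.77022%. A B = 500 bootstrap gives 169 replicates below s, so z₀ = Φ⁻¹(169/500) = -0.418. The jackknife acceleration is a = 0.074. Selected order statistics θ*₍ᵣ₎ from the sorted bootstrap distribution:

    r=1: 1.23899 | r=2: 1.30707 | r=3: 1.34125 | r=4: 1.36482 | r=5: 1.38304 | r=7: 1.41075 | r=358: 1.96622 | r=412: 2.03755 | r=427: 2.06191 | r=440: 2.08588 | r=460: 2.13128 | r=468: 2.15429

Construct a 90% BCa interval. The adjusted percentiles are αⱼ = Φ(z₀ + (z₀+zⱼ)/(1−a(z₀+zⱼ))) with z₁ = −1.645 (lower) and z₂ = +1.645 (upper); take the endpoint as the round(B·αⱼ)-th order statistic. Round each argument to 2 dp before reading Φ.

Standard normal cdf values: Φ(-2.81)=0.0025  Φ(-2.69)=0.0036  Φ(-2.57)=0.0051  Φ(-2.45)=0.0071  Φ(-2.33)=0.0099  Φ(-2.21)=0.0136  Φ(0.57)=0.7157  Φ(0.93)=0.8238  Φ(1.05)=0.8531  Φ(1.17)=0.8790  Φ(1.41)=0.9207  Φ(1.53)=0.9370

Lower: z₀ + z₁ = -0.418 + (-1.645) = -2.063; 1 − a(z₀+z₁) = 1 − (0.074)(-2.063) = 1.1527; argument = -0.418 + (-2.063)/1.1527 = -2.2078 → -2.21.
α₁ = Φ(-2.21) = 0.0136; rank = round(500 × 0.0136) = 7; θ*₍7₎ = 1.41075.
Upper: z₀ + z₂ = 1.227; 1 − a(z₀+z₂) = 0.9092; argument = 0.9315 → 0.93; α₂ = 0.8238; rank = 412; θ*₍412₎ = 2.03755.

(1.41075, 2.03755)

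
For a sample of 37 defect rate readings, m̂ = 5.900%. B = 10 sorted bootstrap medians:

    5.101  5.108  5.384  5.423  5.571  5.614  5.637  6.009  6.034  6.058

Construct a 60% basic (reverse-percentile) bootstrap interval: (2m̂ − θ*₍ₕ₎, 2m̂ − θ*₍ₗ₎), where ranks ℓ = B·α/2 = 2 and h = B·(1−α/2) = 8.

(5.791, 6.692)

Percentile endpoints at ranks 2 and 8: θ*₍2₎ = 5.108, θ*₍8₎ = 6.009.
Basic interval reflects these around m̂:
  lower = 2 × 5.900 − 6.009 = 5.791
  upper = 2 × 5.900 − 5.108 = 6.692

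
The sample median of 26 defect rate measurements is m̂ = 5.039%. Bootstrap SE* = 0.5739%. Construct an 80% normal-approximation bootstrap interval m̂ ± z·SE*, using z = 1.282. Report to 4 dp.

Margin = 1.282 × 0.5739 = 0.73574
Interval: 5.039 ± 0.73574

(4.3033, 5.7747)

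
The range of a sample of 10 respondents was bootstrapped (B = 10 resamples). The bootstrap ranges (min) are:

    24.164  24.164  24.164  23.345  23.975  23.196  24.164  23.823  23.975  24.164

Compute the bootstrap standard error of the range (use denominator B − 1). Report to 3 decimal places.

Bootstrap SE is the standard deviation of the 10 replicate ranges.
Mean of replicates: (24.164 + 24.164 + 24.164 + 23.345 + 23.975 + 23.196 + 24.164 + 23.823 + 23.975 + 24.164) / 10 = 239.1340 / 10 = 23.9134
Sum of squared deviations: (+0.2506)² + (+0.2506)² + (+0.2506)² + (−0.5684)² + (+0.0616)² + (−0.7174)² + (+0.2506)² + (−0.0904)² + (+0.0616)² + (+0.2506)² = 1.1675
Variance = 1.1675 / 9 = 0.1297
SE* = √0.1297

SE* = 0.360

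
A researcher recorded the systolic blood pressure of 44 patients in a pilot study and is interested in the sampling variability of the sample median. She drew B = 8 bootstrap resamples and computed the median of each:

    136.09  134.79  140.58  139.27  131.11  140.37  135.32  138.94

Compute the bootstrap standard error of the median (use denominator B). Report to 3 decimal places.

Bootstrap SE is the standard deviation of the 8 replicate medians.
Mean of replicates: (136.09 + 134.79 + 140.58 + 139.27 + 131.11 + 140.37 + 135.32 + 138.94) / 8 = 1096.4700 / 8 = 137.0588
Sum of squared deviations: (−0.9688)² + (−2.2688)² + (+3.5213)² + (+2.2113)² + (−5.9487)² + (+3.3113)² + (−1.7388)² + (+1.8812)² = 76.2889
Variance = 76.2889 / 8 = 9.5361
SE* = √9.5361

SE* = 3.088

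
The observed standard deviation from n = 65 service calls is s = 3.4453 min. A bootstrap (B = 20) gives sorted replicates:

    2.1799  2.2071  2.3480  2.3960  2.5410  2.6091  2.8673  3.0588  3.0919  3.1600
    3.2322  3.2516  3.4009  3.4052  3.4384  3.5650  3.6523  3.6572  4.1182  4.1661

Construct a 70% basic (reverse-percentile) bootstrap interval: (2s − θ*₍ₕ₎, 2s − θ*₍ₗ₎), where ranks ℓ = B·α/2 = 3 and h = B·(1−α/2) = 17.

(3.2383, 4.5426)

Percentile endpoints at ranks 3 and 17: θ*₍3₎ = 2.3480, θ*₍17₎ = 3.6523.
Basic interval reflects these around s:
  lower = 2 × 3.4453 − 3.6523 = 3.2383
  upper = 2 × 3.4453 − 2.3480 = 4.5426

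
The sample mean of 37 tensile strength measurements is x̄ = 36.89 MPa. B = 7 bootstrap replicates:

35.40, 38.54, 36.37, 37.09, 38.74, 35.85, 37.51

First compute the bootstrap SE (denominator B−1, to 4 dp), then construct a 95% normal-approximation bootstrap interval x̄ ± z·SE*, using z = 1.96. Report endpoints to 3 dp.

Mean of replicates = 37.0714; sum of squared deviations = 9.9111; SE* = √(9.9111/6) = 1.2852
Margin = 1.96 × 1.2852 = 2.5190
Interval: 36.89 ± 2.5190

(34.371, 39.409)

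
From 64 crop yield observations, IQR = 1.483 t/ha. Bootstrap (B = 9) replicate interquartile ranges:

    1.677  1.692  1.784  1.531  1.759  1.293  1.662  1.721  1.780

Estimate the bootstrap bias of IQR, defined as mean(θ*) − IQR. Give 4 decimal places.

mean(θ*) = (1.677 + 1.692 + 1.784 + 1.531 + 1.759 + 1.293 + 1.662 + 1.721 + 1.780) / 9 = 1.65544
bias = 1.65544 − 1.483

bias = +0.1724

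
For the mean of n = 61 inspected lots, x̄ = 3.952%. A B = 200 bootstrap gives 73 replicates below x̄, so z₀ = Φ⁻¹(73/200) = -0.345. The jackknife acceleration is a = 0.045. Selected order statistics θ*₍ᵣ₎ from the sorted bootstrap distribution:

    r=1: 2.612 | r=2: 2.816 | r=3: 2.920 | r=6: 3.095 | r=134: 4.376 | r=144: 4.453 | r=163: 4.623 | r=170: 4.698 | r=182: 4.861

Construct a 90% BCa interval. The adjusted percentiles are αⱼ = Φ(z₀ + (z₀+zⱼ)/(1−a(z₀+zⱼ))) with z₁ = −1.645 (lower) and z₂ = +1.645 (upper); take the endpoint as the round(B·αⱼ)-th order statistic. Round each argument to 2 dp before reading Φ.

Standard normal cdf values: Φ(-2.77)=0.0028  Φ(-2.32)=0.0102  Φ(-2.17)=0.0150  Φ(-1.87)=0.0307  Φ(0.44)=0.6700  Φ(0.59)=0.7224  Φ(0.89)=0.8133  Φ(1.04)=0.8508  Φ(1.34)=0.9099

Lower: z₀ + z₁ = -0.345 + (-1.645) = -1.990; 1 − a(z₀+z₁) = 1 − (0.045)(-1.990) = 1.0896; argument = -0.345 + (-1.990)/1.0896 = -2.1714 → -2.17.
α₁ = Φ(-2.17) = 0.0150; rank = round(200 × 0.0150) = 3; θ*₍3₎ = 2.920.
Upper: z₀ + z₂ = 1.300; 1 − a(z₀+z₂) = 0.9415; argument = 1.0358 → 1.04; α₂ = 0.8508; rank = 170; θ*₍170₎ = 4.698.

(2.920, 4.698)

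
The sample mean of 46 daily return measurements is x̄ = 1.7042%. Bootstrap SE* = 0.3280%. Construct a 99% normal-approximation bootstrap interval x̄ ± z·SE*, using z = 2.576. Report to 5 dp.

(0.85927, 2.54913)

Margin = 2.576 × 0.3280 = 0.844928
Interval: 1.7042 ± 0.844928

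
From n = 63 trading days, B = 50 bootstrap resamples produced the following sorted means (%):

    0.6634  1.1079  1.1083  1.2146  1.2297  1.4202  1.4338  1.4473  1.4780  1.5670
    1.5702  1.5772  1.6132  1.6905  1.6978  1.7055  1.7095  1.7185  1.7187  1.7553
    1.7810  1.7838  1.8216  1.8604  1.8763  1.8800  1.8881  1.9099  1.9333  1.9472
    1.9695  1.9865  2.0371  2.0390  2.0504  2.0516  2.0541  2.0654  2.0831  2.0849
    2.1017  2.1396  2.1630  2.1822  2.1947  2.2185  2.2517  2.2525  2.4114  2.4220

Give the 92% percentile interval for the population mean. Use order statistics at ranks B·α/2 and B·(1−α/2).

α = 0.08; lower rank = 50 × 0.040 = 2; upper rank = 50 × 0.960 = 48.
The 2nd smallest replicate is 1.1079; the 48th is 2.2525.

(1.1079, 2.2525)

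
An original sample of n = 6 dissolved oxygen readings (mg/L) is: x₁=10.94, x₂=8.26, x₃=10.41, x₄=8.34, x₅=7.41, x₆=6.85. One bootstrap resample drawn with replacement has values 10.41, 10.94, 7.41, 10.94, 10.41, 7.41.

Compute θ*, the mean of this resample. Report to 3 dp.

θ* = 9.587

Mean = (10.41 + 10.94 + 7.41 + 10.94 + 10.41 + 7.41) / 6 = 57.520 / 6 = 9.587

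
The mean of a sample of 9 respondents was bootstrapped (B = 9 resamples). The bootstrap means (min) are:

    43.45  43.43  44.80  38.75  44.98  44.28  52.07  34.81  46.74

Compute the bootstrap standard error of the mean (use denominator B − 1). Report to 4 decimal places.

SE* = 4.8238

Bootstrap SE is the standard deviation of the 9 replicate means.
Mean of replicates: (43.45 + 43.43 + 44.80 + 38.75 + 44.98 + 44.28 + 52.07 + 34.81 + 46.74) / 9 = 393.31000 / 9 = 43.70111
Sum of squared deviations: (−0.25111)² + (−0.27111)² + (+1.09889)² + (−4.95111)² + (+1.27889)² + (+0.57889)² + (+8.36889)² + (−8.89111)² + (+3.03889)² = 186.15329
Variance = 186.15329 / 8 = 23.26916
SE* = √23.26916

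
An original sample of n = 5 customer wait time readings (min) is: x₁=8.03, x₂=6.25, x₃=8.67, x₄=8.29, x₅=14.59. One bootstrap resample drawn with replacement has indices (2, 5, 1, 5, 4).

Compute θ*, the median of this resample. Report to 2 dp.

Resample values: 6.25, 14.59, 8.03, 14.59, 8.29.
Sorted: 6.25, 8.03, 8.29, 14.59, 14.59
Median = middle value = 8.29

θ* = 8.29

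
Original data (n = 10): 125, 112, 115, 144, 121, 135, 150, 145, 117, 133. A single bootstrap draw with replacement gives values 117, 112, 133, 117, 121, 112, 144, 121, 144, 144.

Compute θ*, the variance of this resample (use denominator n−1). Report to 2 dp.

θ* = 180.28

Mean = 126.5000; sum of squared deviations = 1622.5000
s² = 1622.5000 / 9 = 180.2778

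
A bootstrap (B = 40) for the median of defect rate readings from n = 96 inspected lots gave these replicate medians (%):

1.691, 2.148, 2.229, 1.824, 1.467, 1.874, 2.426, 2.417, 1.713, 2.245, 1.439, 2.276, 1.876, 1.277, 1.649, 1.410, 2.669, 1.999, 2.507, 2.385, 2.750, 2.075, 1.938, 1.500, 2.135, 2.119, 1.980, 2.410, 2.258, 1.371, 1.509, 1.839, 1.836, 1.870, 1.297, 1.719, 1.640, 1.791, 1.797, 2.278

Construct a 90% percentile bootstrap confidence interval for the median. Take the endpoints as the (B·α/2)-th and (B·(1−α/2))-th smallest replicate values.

Sorted replicates: 1.277, 1.297, 1.371, 1.410, 1.439, 1.467, 1.500, 1.509, 1.640, 1.649, 1.691, 1.713, 1.719, 1.791, 1.797, 1.824, 1.836, 1.839, 1.870, 1.874, 1.876, 1.938, 1.980, 1.999, 2.075, 2.119, 2.135, 2.148, 2.229, 2.245, 2.258, 2.276, 2.278, 2.385, 2.410, 2.417, 2.426, 2.507, 2.669, 2.750
α = 0.10; lower rank = 40 × 0.050 = 2; upper rank = 40 × 0.950 = 38.
The 2nd smallest replicate is 1.297; the 38th is 2.507.

(1.297, 2.507)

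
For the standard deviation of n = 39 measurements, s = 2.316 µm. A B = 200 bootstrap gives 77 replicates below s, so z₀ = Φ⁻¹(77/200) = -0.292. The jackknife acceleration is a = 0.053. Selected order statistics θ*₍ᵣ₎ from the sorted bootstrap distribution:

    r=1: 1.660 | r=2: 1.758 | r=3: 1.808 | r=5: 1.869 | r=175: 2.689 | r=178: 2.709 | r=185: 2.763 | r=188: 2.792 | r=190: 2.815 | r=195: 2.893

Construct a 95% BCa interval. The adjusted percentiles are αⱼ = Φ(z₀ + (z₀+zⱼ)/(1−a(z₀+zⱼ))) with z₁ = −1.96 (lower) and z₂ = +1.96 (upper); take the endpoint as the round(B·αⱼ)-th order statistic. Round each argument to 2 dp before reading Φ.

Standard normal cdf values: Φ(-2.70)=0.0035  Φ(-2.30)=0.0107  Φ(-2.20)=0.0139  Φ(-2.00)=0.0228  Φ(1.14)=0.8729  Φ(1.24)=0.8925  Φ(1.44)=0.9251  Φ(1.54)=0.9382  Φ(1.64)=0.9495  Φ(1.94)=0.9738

Lower: z₀ + z₁ = -0.292 + (-1.960) = -2.252; 1 − a(z₀+z₁) = 1 − (0.053)(-2.252) = 1.1194; argument = -0.292 + (-2.252)/1.1194 = -2.3039 → -2.30.
α₁ = Φ(-2.30) = 0.0107; rank = round(200 × 0.0107) = 2; θ*₍2₎ = 1.758.
Upper: z₀ + z₂ = 1.668; 1 − a(z₀+z₂) = 0.9116; argument = 1.5378 → 1.54; α₂ = 0.9382; rank = 188; θ*₍188₎ = 2.792.

(1.758, 2.792)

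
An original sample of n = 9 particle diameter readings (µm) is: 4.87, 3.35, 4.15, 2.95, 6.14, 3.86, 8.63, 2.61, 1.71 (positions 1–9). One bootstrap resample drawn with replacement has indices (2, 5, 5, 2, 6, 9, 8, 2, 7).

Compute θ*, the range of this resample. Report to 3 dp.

θ* = 6.920

Resample values: 3.35, 6.14, 6.14, 3.35, 3.86, 1.71, 2.61, 3.35, 8.63.
Range = 8.63 − 1.71 = 6.920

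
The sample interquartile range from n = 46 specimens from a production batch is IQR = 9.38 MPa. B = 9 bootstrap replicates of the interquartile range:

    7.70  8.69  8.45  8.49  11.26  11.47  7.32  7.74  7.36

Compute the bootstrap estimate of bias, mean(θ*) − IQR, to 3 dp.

mean(θ*) = (7.70 + 8.69 + 8.45 + 8.49 + 11.26 + 11.47 + 7.32 + 7.74 + 7.36) / 9 = 8.7200
bias = 8.7200 − 9.38

bias = −0.660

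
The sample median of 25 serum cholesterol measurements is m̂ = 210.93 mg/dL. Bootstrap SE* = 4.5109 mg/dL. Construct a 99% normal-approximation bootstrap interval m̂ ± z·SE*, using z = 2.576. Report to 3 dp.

(199.310, 222.550)

Margin = 2.576 × 4.5109 = 11.6201
Interval: 210.93 ± 11.6201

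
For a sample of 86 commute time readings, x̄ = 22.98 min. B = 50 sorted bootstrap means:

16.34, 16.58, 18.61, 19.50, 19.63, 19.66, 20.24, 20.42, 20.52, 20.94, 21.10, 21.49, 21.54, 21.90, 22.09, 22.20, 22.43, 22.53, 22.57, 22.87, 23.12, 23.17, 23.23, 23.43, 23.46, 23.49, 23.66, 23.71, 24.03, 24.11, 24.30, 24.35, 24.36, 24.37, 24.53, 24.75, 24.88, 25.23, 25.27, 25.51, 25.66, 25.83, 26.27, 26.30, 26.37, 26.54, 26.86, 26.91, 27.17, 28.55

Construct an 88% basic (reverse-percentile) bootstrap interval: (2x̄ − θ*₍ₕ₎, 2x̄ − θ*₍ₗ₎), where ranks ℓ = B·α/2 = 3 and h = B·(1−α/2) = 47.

(19.10, 27.35)

Percentile endpoints at ranks 3 and 47: θ*₍3₎ = 18.61, θ*₍47₎ = 26.86.
Basic interval reflects these around x̄:
  lower = 2 × 22.98 − 26.86 = 19.10
  upper = 2 × 22.98 − 18.61 = 27.35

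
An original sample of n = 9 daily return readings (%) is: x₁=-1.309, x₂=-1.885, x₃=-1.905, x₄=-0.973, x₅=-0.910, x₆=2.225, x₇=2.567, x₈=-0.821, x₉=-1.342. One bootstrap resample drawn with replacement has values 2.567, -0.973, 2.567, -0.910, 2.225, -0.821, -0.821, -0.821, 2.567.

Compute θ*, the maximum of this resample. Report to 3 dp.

Maximum = 2.567

θ* = 2.567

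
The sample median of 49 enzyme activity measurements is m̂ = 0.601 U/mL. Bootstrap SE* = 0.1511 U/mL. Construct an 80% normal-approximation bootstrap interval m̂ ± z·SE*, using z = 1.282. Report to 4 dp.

(0.4073, 0.7947)

Margin = 1.282 × 0.1511 = 0.19371
Interval: 0.601 ± 0.19371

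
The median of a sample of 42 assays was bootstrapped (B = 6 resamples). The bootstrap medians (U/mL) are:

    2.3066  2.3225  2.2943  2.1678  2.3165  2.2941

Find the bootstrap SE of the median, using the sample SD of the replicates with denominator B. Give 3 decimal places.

SE* = 0.053

Bootstrap SE is the standard deviation of the 6 replicate medians.
Mean of replicates: (2.3066 + 2.3225 + 2.2943 + 2.1678 + 2.3165 + 2.2941) / 6 = 13.70180 / 6 = 2.28363
Sum of squared deviations: (+0.02297)² + (+0.03887)² + (+0.01067)² + (−0.11583)² + (+0.03287)² + (+0.01047)² = 0.01676
Variance = 0.01676 / 6 = 0.00279
SE* = √0.00279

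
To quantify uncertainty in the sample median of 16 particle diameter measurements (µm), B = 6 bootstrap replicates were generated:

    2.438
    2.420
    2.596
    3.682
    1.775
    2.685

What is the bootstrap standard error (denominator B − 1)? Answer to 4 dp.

Bootstrap SE is the standard deviation of the 6 replicate medians.
Mean of replicates: (2.438 + 2.420 + 2.596 + 3.682 + 1.775 + 2.685) / 6 = 15.59600 / 6 = 2.59933
Sum of squared deviations: (−0.16133)² + (−0.17933)² + (−0.00333)² + (+1.08267)² + (−0.82433)² + (+0.08567)² = 1.91723
Variance = 1.91723 / 5 = 0.38345
SE* = √0.38345

SE* = 0.6192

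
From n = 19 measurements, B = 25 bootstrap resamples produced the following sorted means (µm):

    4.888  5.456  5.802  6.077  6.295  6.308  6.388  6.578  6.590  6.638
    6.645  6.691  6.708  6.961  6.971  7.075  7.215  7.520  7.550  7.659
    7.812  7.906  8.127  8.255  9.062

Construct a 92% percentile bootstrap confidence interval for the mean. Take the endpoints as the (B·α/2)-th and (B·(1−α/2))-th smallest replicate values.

α = 0.08; lower rank = 25 × 0.040 = 1; upper rank = 25 × 0.960 = 24.
The 1st smallest replicate is 4.888; the 24th is 8.255.

(4.888, 8.255)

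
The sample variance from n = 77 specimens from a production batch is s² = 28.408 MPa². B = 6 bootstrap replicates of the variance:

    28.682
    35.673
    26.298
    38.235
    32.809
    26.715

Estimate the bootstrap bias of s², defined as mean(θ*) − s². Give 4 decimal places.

bias = +2.9940

mean(θ*) = (28.682 + 35.673 + 26.298 + 38.235 + 32.809 + 26.715) / 6 = 31.40200
bias = 31.40200 − 28.408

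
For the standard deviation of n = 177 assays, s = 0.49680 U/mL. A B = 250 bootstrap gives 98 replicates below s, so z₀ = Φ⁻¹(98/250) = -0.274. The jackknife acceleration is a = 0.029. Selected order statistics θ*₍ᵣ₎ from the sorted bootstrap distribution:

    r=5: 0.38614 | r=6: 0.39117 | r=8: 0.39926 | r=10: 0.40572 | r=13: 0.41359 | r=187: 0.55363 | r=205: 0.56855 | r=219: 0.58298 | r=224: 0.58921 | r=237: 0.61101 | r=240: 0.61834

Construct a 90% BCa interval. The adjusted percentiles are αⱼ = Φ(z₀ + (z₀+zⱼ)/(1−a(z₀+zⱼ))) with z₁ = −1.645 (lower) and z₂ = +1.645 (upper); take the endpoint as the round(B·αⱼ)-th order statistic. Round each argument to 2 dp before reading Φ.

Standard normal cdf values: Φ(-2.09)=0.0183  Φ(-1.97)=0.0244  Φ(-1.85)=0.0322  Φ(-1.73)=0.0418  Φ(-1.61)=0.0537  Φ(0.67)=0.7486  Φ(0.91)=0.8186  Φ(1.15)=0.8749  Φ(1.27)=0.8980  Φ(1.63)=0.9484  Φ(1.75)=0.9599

(0.38614, 0.58298)

Lower: z₀ + z₁ = -0.274 + (-1.645) = -1.919; 1 − a(z₀+z₁) = 1 − (0.029)(-1.919) = 1.0557; argument = -0.274 + (-1.919)/1.0557 = -2.0918 → -2.09.
α₁ = Φ(-2.09) = 0.0183; rank = round(250 × 0.0183) = 5; θ*₍5₎ = 0.38614.
Upper: z₀ + z₂ = 1.371; 1 − a(z₀+z₂) = 0.9602; argument = 1.1538 → 1.15; α₂ = 0.8749; rank = 219; θ*₍219₎ = 0.58298.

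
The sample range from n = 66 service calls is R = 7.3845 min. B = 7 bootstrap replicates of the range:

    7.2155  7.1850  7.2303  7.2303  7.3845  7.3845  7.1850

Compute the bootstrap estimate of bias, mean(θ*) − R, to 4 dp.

mean(θ*) = (7.2155 + 7.1850 + 7.2303 + 7.2303 + 7.3845 + 7.3845 + 7.1850) / 7 = 7.25930
bias = 7.25930 − 7.3845

bias = −0.1252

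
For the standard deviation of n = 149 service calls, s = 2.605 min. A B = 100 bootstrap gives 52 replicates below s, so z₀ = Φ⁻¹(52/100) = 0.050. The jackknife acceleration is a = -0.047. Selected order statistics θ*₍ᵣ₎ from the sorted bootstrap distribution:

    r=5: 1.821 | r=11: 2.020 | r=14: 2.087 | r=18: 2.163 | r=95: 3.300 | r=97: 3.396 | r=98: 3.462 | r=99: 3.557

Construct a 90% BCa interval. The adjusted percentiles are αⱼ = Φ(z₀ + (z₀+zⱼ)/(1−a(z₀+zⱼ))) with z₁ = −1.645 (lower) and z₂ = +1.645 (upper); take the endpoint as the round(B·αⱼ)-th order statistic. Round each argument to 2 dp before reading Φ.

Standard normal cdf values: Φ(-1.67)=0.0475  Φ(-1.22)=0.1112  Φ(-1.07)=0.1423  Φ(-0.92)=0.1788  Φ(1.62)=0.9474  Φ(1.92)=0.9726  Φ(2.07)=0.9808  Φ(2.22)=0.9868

Lower: z₀ + z₁ = 0.050 + (-1.645) = -1.595; 1 − a(z₀+z₁) = 1 − (-0.047)(-1.595) = 0.9250; argument = 0.050 + (-1.595)/0.9250 = -1.6743 → -1.67.
α₁ = Φ(-1.67) = 0.0475; rank = round(100 × 0.0475) = 5; θ*₍5₎ = 1.821.
Upper: z₀ + z₂ = 1.695; 1 − a(z₀+z₂) = 1.0797; argument = 1.6199 → 1.62; α₂ = 0.9474; rank = 95; θ*₍95₎ = 3.300.

(1.821, 3.300)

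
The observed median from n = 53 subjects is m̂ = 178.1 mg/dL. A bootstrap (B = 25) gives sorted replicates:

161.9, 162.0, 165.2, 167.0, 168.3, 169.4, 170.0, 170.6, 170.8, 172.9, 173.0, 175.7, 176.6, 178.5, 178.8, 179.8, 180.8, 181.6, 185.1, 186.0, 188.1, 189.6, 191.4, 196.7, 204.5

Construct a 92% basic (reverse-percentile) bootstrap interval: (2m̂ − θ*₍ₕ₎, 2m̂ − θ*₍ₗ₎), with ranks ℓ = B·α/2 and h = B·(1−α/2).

Percentile endpoints at ranks 1 and 24: θ*₍1₎ = 161.9, θ*₍24₎ = 196.7.
Basic interval reflects these around m̂:
  lower = 2 × 178.1 − 196.7 = 159.5
  upper = 2 × 178.1 − 161.9 = 194.3

(159.5, 194.3)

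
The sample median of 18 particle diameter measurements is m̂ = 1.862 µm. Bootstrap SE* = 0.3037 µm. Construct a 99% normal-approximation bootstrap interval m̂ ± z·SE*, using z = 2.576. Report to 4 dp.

(1.0797, 2.6443)

Margin = 2.576 × 0.3037 = 0.78233
Interval: 1.862 ± 0.78233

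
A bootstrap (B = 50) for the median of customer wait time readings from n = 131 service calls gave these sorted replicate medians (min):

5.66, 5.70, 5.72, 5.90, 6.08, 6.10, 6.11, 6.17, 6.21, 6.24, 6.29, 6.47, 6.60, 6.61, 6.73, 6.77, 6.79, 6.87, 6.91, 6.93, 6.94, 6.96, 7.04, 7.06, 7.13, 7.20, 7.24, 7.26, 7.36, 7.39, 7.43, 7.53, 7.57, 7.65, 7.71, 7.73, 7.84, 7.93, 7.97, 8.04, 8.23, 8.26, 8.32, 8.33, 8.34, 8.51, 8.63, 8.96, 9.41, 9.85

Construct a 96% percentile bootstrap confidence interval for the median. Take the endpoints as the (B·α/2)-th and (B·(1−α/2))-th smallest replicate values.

(5.66, 9.41)

α = 0.04; lower rank = 50 × 0.020 = 1; upper rank = 50 × 0.980 = 49.
The 1st smallest replicate is 5.66; the 49th is 9.41.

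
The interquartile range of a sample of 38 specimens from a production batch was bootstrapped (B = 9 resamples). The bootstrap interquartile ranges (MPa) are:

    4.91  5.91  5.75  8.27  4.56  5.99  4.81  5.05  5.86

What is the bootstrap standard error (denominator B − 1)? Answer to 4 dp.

SE* = 1.1122

Bootstrap SE is the standard deviation of the 9 replicate interquartile ranges.
Mean of replicates: (4.91 + 5.91 + 5.75 + 8.27 + 4.56 + 5.99 + 4.81 + 5.05 + 5.86) / 9 = 51.11000 / 9 = 5.67889
Sum of squared deviations: (−0.76889)² + (+0.23111)² + (+0.07111)² + (+2.59111)² + (−1.11889)² + (+0.31111)² + (−0.86889)² + (−0.62889)² + (+0.18111)² = 9.89549
Variance = 9.89549 / 8 = 1.23694
SE* = √1.23694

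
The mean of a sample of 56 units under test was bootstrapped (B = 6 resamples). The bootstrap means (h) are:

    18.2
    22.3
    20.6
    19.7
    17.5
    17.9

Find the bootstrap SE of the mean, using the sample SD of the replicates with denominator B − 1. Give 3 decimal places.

Bootstrap SE is the standard deviation of the 6 replicate means.
Mean of replicates: (18.2 + 22.3 + 20.6 + 19.7 + 17.5 + 17.9) / 6 = 116.2000 / 6 = 19.3667
Sum of squared deviations: (−1.1667)² + (+2.9333)² + (+1.2333)² + (+0.3333)² + (−1.8667)² + (−1.4667)² = 17.2333
Variance = 17.2333 / 5 = 3.4467
SE* = √3.4467

SE* = 1.857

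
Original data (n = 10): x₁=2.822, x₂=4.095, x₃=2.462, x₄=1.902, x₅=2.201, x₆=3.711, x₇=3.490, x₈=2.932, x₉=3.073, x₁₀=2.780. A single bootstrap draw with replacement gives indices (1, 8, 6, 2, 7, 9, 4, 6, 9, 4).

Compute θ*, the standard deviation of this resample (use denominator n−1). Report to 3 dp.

Resample values: 2.822, 2.932, 3.711, 4.095, 3.490, 3.073, 1.902, 3.711, 3.073, 1.902.
Mean = 3.0711; sum of squared deviations = 4.8578
s² = 4.8578 / 9 = 0.5398
s = √0.5398 = 0.735

θ* = 0.735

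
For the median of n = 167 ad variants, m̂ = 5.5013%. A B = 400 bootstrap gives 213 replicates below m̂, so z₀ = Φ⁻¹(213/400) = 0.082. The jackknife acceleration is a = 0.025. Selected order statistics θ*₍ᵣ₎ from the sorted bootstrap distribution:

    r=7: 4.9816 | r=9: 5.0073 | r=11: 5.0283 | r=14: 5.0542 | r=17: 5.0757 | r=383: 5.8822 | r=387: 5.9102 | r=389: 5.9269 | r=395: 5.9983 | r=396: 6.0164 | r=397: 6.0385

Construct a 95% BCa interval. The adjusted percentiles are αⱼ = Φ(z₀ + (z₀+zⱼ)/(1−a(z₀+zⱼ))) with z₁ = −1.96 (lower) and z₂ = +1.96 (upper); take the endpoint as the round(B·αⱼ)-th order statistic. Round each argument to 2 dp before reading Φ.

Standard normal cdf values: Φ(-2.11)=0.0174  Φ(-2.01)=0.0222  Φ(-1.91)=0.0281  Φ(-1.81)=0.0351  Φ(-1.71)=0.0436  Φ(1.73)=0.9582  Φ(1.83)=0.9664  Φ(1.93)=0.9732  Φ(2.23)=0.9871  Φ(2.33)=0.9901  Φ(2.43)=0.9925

(5.0757, 5.9983)

Lower: z₀ + z₁ = 0.082 + (-1.960) = -1.878; 1 − a(z₀+z₁) = 1 − (0.025)(-1.878) = 1.0470; argument = 0.082 + (-1.878)/1.0470 = -1.7118 → -1.71.
α₁ = Φ(-1.71) = 0.0436; rank = round(400 × 0.0436) = 17; θ*₍17₎ = 5.0757.
Upper: z₀ + z₂ = 2.042; 1 − a(z₀+z₂) = 0.9489; argument = 2.2339 → 2.23; α₂ = 0.9871; rank = 395; θ*₍395₎ = 5.9983.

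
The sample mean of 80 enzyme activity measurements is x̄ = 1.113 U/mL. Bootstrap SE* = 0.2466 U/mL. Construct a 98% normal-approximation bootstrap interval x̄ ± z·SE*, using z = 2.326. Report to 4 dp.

(0.5394, 1.6866)

Margin = 2.326 × 0.2466 = 0.57359
Interval: 1.113 ± 0.57359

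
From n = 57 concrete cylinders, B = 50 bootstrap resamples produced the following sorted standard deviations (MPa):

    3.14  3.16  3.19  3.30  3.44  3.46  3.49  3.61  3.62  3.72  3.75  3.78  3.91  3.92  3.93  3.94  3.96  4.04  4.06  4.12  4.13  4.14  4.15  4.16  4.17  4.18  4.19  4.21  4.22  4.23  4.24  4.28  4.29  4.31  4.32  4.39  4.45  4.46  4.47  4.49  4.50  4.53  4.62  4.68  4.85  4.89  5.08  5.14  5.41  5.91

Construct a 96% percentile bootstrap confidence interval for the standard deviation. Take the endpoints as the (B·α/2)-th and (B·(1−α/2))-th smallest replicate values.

α = 0.04; lower rank = 50 × 0.020 = 1; upper rank = 50 × 0.980 = 49.
The 1st smallest replicate is 3.14; the 49th is 5.41.

(3.14, 5.41)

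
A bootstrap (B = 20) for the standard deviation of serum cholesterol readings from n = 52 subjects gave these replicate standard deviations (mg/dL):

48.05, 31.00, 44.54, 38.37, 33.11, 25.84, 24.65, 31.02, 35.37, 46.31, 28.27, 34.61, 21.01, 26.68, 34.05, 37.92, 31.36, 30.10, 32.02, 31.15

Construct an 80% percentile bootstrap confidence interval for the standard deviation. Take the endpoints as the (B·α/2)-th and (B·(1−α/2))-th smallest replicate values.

Sorted replicates: 21.01, 24.65, 25.84, 26.68, 28.27, 30.10, 31.00, 31.02, 31.15, 31.36, 32.02, 33.11, 34.05, 34.61, 35.37, 37.92, 38.37, 44.54, 46.31, 48.05
α = 0.20; lower rank = 20 × 0.100 = 2; upper rank = 20 × 0.900 = 18.
The 2nd smallest replicate is 24.65; the 18th is 44.54.

(24.65, 44.54)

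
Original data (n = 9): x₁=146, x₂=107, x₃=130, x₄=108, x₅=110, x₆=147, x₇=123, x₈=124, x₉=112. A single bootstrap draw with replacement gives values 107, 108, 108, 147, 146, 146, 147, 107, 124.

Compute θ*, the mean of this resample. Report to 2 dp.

θ* = 126.67

Mean = (107 + 108 + 108 + 147 + 146 + 146 + 147 + 107 + 124) / 9 = 1140.0 / 9 = 126.67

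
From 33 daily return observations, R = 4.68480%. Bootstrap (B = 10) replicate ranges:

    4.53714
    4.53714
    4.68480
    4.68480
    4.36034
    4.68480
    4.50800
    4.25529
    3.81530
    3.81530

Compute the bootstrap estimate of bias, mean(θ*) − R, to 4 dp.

mean(θ*) = (4.53714 + 4.53714 + 4.68480 + 4.68480 + 4.36034 + 4.68480 + 4.50800 + 4.25529 + 3.81530 + 3.81530) / 10 = 4.38829
bias = 4.38829 − 4.68480

bias = −0.2965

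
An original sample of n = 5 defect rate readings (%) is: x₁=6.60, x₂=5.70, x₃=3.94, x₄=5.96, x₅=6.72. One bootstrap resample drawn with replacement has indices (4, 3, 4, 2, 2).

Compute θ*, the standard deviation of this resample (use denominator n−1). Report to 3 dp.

Resample values: 5.96, 3.94, 5.96, 5.70, 5.70.
Mean = 5.4520; sum of squared deviations = 2.9253
s² = 2.9253 / 4 = 0.7313
s = √0.7313 = 0.855

θ* = 0.855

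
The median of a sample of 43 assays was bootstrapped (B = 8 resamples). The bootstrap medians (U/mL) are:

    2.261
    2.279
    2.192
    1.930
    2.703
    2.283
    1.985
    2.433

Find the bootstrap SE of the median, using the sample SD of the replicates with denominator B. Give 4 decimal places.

Bootstrap SE is the standard deviation of the 8 replicate medians.
Mean of replicates: (2.261 + 2.279 + 2.192 + 1.930 + 2.703 + 2.283 + 1.985 + 2.433) / 8 = 18.06600 / 8 = 2.25825
Sum of squared deviations: (+0.00275)² + (+0.02075)² + (−0.06625)² + (−0.32825)² + (+0.44475)² + (+0.02475)² + (−0.27325)² + (+0.17475)² = 0.41619
Variance = 0.41619 / 8 = 0.05202
SE* = √0.05202

SE* = 0.2281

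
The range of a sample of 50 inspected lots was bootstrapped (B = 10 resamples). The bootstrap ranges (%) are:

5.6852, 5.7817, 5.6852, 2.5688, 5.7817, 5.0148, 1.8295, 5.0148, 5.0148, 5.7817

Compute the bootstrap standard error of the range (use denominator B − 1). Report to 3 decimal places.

SE* = 1.430

Bootstrap SE is the standard deviation of the 10 replicate ranges.
Mean of replicates: (5.6852 + 5.7817 + 5.6852 + 2.5688 + 5.7817 + 5.0148 + 1.8295 + 5.0148 + 5.0148 + 5.7817) / 10 = 48.15820 / 10 = 4.81582
Sum of squared deviations: (+0.86938)² + (+0.96588)² + (+0.86938)² + (−2.24702)² + (+0.96588)² + (+0.19898)² + (−2.98632)² + (+0.19898)² + (+0.19898)² + (+0.96588)² = 18.39640
Variance = 18.39640 / 9 = 2.04404
SE* = √2.04404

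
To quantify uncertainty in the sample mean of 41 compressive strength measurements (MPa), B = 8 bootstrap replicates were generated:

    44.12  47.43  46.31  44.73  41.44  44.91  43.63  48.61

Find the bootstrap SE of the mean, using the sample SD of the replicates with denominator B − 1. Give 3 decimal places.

SE* = 2.264

Bootstrap SE is the standard deviation of the 8 replicate means.
Mean of replicates: (44.12 + 47.43 + 46.31 + 44.73 + 41.44 + 44.91 + 43.63 + 48.61) / 8 = 361.1800 / 8 = 45.1475
Sum of squared deviations: (−1.0275)² + (+2.2825)² + (+1.1625)² + (−0.4175)² + (−3.7075)² + (−0.2375)² + (−1.5175)² + (+3.4625)² = 35.8850
Variance = 35.8850 / 7 = 5.1264
SE* = √5.1264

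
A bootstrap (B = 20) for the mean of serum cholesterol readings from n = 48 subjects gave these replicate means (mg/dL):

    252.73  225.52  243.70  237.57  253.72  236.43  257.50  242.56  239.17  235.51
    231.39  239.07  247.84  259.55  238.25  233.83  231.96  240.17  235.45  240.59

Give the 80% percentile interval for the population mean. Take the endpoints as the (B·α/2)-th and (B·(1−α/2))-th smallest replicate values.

(231.39, 253.72)

Sorted replicates: 225.52, 231.39, 231.96, 233.83, 235.45, 235.51, 236.43, 237.57, 238.25, 239.07, 239.17, 240.17, 240.59, 242.56, 243.70, 247.84, 252.73, 253.72, 257.50, 259.55
α = 0.20; lower rank = 20 × 0.100 = 2; upper rank = 20 × 0.900 = 18.
The 2nd smallest replicate is 231.39; the 18th is 253.72.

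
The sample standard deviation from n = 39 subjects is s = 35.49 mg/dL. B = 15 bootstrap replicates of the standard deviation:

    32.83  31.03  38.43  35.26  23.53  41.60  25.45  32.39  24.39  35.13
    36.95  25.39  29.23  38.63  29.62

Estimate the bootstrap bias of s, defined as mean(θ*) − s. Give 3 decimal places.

mean(θ*) = (32.83 + 31.03 + 38.43 + 35.26 + 23.53 + 41.60 + 25.45 + 32.39 + 24.39 + 35.13 + 36.95 + 25.39 + 29.23 + 38.63 + 29.62) / 15 = 31.9907
bias = 31.9907 − 35.49

bias = −3.499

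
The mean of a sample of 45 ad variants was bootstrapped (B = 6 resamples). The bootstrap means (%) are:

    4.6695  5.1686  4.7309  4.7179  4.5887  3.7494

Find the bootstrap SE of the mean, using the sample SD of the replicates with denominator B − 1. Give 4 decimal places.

SE* = 0.4653

Bootstrap SE is the standard deviation of the 6 replicate means.
Mean of replicates: (4.6695 + 5.1686 + 4.7309 + 4.7179 + 4.5887 + 3.7494) / 6 = 27.62500 / 6 = 4.60417
Sum of squared deviations: (+0.06533)² + (+0.56443)² + (+0.12673)² + (+0.11373)² + (−0.01547)² + (−0.85477)² = 1.08272
Variance = 1.08272 / 5 = 0.21654
SE* = √0.21654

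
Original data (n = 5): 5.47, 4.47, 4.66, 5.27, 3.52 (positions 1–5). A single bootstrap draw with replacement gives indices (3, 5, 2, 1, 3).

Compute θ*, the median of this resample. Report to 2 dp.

θ* = 4.66

Resample values: 4.66, 3.52, 4.47, 5.47, 4.66.
Sorted: 3.52, 4.47, 4.66, 4.66, 5.47
Median = middle value = 4.66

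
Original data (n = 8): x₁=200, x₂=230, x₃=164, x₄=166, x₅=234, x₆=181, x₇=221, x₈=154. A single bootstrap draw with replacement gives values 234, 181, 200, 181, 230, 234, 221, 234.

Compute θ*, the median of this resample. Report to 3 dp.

Sorted: 181, 181, 200, 221, 230, 234, 234, 234
Median = average of the two middle values = 225.500

θ* = 225.500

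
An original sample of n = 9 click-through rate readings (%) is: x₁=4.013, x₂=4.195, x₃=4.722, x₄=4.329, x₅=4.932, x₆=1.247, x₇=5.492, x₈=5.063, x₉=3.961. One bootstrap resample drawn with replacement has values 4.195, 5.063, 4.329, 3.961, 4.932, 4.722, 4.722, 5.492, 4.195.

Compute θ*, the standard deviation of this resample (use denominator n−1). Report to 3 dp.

Mean = 4.6234; sum of squared deviations = 1.9549
s² = 1.9549 / 8 = 0.2444
s = √0.2444 = 0.494

θ* = 0.494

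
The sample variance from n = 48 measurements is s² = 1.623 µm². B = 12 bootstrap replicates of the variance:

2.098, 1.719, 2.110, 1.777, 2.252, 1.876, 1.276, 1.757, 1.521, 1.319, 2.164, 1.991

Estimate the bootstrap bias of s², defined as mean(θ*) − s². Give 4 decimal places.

bias = +0.1987

mean(θ*) = (2.098 + 1.719 + 2.110 + 1.777 + 2.252 + 1.876 + 1.276 + 1.757 + 1.521 + 1.319 + 2.164 + 1.991) / 12 = 1.82167
bias = 1.82167 − 1.623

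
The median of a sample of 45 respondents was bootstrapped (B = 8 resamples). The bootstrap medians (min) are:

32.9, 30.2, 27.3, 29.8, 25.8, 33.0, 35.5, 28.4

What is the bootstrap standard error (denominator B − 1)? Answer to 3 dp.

Bootstrap SE is the standard deviation of the 8 replicate medians.
Mean of replicates: (32.9 + 30.2 + 27.3 + 29.8 + 25.8 + 33.0 + 35.5 + 28.4) / 8 = 242.9000 / 8 = 30.3625
Sum of squared deviations: (+2.5375)² + (−0.1625)² + (−3.0625)² + (−0.5625)² + (−4.5625)² + (+2.6375)² + (+5.1375)² + (−1.9625)² = 74.1787
Variance = 74.1787 / 7 = 10.5970
SE* = √10.5970

SE* = 3.255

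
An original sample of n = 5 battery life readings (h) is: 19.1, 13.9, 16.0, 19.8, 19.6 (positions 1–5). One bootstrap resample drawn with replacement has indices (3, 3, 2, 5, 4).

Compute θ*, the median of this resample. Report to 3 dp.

θ* = 16.000

Resample values: 16.0, 16.0, 13.9, 19.6, 19.8.
Sorted: 13.9, 16.0, 16.0, 19.6, 19.8
Median = middle value = 16.000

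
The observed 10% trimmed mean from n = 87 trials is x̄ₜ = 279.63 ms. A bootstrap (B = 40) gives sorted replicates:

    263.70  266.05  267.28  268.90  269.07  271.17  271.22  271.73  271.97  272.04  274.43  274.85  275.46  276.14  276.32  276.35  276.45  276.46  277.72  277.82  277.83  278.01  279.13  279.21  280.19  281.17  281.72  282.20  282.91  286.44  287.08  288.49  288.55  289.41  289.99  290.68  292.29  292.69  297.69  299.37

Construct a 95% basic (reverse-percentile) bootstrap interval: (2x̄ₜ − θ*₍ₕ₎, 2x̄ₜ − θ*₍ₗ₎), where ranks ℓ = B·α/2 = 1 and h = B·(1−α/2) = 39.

Percentile endpoints at ranks 1 and 39: θ*₍1₎ = 263.70, θ*₍39₎ = 297.69.
Basic interval reflects these around x̄ₜ:
  lower = 2 × 279.63 − 297.69 = 261.57
  upper = 2 × 279.63 − 263.70 = 295.56

(261.57, 295.56)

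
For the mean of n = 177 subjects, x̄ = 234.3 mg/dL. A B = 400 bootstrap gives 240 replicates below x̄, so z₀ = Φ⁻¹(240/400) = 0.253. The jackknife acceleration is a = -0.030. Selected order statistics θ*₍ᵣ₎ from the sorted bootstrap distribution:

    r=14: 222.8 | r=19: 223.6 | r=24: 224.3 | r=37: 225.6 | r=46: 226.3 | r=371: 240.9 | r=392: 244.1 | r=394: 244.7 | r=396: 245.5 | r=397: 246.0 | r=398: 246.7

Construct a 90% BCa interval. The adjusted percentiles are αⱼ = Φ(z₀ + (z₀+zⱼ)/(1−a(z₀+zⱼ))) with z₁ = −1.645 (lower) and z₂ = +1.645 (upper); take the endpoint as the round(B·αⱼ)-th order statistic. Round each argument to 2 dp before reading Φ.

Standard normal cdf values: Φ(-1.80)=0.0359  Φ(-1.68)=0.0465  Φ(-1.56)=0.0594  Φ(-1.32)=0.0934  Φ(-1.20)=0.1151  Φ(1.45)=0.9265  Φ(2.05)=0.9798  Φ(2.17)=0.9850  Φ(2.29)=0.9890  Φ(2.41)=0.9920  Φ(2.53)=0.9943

Lower: z₀ + z₁ = 0.253 + (-1.645) = -1.392; 1 − a(z₀+z₁) = 1 − (-0.030)(-1.392) = 0.9582; argument = 0.253 + (-1.392)/0.9582 = -1.1997 → -1.20.
α₁ = Φ(-1.20) = 0.1151; rank = round(400 × 0.1151) = 46; θ*₍46₎ = 226.3.
Upper: z₀ + z₂ = 1.898; 1 − a(z₀+z₂) = 1.0569; argument = 2.0487 → 2.05; α₂ = 0.9798; rank = 392; θ*₍392₎ = 244.1.

(226.3, 244.1)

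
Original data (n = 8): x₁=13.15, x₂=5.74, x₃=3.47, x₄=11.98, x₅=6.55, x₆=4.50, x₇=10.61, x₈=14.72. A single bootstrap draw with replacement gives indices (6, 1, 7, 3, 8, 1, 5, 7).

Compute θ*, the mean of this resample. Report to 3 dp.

Resample values: 4.50, 13.15, 10.61, 3.47, 14.72, 13.15, 6.55, 10.61.
Mean = (4.50 + 13.15 + 10.61 + 3.47 + 14.72 + 13.15 + 6.55 + 10.61) / 8 = 76.760 / 8 = 9.595

θ* = 9.595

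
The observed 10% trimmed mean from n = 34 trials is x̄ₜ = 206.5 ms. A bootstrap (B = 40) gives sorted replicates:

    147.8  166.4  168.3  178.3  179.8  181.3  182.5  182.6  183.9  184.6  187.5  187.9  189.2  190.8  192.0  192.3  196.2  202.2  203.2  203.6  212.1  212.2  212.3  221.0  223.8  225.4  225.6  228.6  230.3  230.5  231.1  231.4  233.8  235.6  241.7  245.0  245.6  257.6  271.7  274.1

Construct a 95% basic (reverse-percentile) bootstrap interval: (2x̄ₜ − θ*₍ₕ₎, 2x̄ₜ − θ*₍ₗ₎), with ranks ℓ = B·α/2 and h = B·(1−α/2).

(141.3, 265.2)

Percentile endpoints at ranks 1 and 39: θ*₍1₎ = 147.8, θ*₍39₎ = 271.7.
Basic interval reflects these around x̄ₜ:
  lower = 2 × 206.5 − 271.7 = 141.3
  upper = 2 × 206.5 − 147.8 = 265.2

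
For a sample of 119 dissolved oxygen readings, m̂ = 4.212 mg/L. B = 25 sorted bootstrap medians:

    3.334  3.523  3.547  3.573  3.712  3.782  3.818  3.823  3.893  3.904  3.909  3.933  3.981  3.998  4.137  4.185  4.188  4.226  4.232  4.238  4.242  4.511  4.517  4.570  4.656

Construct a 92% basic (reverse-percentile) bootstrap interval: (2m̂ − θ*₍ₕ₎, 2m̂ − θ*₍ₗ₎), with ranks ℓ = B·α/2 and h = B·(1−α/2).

(3.854, 5.090)

Percentile endpoints at ranks 1 and 24: θ*₍1₎ = 3.334, θ*₍24₎ = 4.570.
Basic interval reflects these around m̂:
  lower = 2 × 4.212 − 4.570 = 3.854
  upper = 2 × 4.212 − 3.334 = 5.090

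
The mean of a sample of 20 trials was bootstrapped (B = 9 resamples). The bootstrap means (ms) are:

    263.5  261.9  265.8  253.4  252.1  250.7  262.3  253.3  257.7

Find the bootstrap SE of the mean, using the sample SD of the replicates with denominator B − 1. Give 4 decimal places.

Bootstrap SE is the standard deviation of the 9 replicate means.
Mean of replicates: (263.5 + 261.9 + 265.8 + 253.4 + 252.1 + 250.7 + 262.3 + 253.3 + 257.7) / 9 = 2320.70000 / 9 = 257.85556
Sum of squared deviations: (+5.64444)² + (+4.04444)² + (+7.94444)² + (−4.45556)² + (−5.75556)² + (−7.15556)² + (+4.44444)² + (−4.55556)² + (−0.15556)² = 256.04222
Variance = 256.04222 / 8 = 32.00528
SE* = √32.00528

SE* = 5.6573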